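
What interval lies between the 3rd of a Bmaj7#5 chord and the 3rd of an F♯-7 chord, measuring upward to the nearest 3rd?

diminished fifth

Bmaj7#5 has D♯ as its 3rd, and F♯-7 has A as its 3rd.
D♯ up to A is 6 semitones, a half step narrower than a perfect fifth, so the interval is diminished.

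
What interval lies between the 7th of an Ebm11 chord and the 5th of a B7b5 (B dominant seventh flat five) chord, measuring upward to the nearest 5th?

The 7th of Ebm11 is Db; the 5th of B7b5 (B dominant seventh flat five) is F.
Db up to F spans 3 letter names and 4 semitones — a major third.

major third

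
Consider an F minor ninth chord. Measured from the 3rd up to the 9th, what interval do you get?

F minor ninth is spelled F, Ab, C, Eb, G.
The 3rd is Ab and the 9th is G.
Counting 7 letters and 11 half steps from Ab gives a major seventh.

major seventh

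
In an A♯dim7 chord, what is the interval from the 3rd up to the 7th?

The chord tones of A♯°7 are A♯, C♯, E, G.
3rd = C♯; 7th = G.
C♯ up to G is 6 semitones, a half step narrower than a perfect fifth, so the interval is diminished.

diminished fifth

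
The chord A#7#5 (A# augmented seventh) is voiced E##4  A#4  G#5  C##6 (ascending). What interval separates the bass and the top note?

minor 13th

The outer voices are E##4 and C##6.
From E## to C##: 20 semitones over a thirteenth = minor.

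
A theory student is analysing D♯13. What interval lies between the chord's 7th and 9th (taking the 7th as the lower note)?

D♯13 is spelled D♯ F𝄪 A♯ C♯ E♯ B♯.
The 7th is C♯ and the 9th is E♯.
C♯ up to E♯ spans 3 letter names and 4 semitones — a major third.

major third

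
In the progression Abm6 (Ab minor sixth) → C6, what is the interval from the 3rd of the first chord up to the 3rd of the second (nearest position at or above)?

augmented third

Abm6 (Ab minor sixth) has Cb as its 3rd, and C6 has E as its 3rd.
Cb up to E is 5 semitones, a half step wider than a major third, so the interval is augmented.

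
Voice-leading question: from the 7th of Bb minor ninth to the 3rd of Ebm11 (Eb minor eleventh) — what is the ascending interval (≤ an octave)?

minor seventh

The 7th of Bb minor ninth is Ab; the 3rd of Ebm11 (Eb minor eleventh) is Gb.
From Ab to Gb: 10 semitones over a seventh = minor.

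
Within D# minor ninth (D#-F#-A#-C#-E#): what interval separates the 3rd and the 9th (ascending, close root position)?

The 3rd is F# and the 9th is E#.
F# up to E# spans 7 letter names and 11 semitones — a major seventh.

major seventh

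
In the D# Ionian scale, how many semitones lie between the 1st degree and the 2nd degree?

2

The scale is D# E# F## G# A# B# C##.
D# up to E# is a major second — 2 semitones.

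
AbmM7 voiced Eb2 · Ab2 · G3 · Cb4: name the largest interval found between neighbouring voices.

major seventh

Adjacent intervals: Eb2→Ab2 = perfect fourth; Ab2→G3 = major seventh; G3→Cb4 = diminished fourth.
The largest is Ab2 to G3, a major seventh (11 semitones).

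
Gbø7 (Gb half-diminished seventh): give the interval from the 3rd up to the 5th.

minor 3rd

Spelling the chord: Gb–Bbb–Dbb–Fb.
3rd = Bbb; 5th = Dbb.
Bbb up to Dbb is 3 semitones, a half step narrower than a major third, so the interval is minor.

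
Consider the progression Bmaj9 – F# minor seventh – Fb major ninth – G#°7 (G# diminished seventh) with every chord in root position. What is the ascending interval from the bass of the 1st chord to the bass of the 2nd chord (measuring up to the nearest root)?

perfect 5th

The roots are B and F#.
From B to F# is 7 semitones, exactly the perfect fifth.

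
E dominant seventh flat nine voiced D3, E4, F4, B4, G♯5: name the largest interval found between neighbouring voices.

Adjacent intervals: D3→E4 = major ninth; E4→F4 = minor second; F4→B4 = augmented fourth; B4→G♯5 = major sixth.
The largest is D3 to E4, a major ninth (14 semitones).

major ninth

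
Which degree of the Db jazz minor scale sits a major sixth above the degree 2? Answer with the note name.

C

The scale is Db Eb Fb Gb Ab Bb C.
The degree 2 is Eb; a major sixth above that is C — scale degree 7.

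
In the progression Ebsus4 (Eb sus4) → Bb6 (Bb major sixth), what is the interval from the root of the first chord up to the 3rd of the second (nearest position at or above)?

major seventh

The root of Ebsus4 (Eb sus4) is Eb; the 3rd of Bb6 (Bb major sixth) is D.
From Eb to D is 11 semitones, exactly the major seventh.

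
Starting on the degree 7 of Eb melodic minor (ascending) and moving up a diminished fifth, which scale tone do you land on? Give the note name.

Ab

The scale is Eb F Gb Ab Bb C D.
The degree 7 is D; a diminished fifth above that is Ab — scale degree 4.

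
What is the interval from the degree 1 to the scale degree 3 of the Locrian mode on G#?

m3

The scale runs G# A B C# D E F#.
The degree 1 is G# and the scale degree 3 is B.
From G# to B: 3 semitones over a third = minor.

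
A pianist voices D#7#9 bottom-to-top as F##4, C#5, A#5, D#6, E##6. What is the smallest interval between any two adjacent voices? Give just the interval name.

augmented 2nd

Adjacent intervals: F##4→C#5 = diminished fifth; C#5→A#5 = major sixth; A#5→D#6 = perfect fourth; D#6→E##6 = augmented second.
The smallest is D#6 to E##6, an augmented second (3 semitones).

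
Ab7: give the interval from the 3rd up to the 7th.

diminished fifth

The chord tones of Ab7 are Ab, C, Eb, Gb.
The 3rd is C and the 7th is Gb.
From C to Gb: 6 semitones over a fifth = diminished.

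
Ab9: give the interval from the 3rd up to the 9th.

Ab dominant ninth is spelled Ab C Eb Gb Bb.
3rd = C; 9th = Bb.
7 letter names make it a seventh; at 10 semitones (a half step narrower than major) the quality is minor.

m7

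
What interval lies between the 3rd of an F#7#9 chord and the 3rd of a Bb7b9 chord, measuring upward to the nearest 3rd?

diminished 4th

The 3rd of F#7#9 is A#; the 3rd of Bb7b9 is D.
From A# to D: 4 semitones over a fourth = diminished.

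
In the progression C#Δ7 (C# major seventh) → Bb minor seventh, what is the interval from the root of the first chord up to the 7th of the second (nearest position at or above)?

C#Δ7 (C# major seventh) has C# as its root, and Bb minor seventh has Ab as its 7th.
C# up to Ab is 7 semitones, a whole step narrower than a major sixth, so the interval is diminished.

diminished sixth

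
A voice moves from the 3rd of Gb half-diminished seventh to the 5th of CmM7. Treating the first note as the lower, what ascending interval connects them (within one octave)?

A6

Gb half-diminished seventh has Bbb as its 3rd, and CmM7 has G as its 5th.
From Bbb to G: 10 semitones over a sixth = augmented.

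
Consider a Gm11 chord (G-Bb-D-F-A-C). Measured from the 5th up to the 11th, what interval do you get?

So we need the interval from D up to C.
D up to C is 10 semitones, a half step narrower than a major seventh, so the interval is minor.

minor 7th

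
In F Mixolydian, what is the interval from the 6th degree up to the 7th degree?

minor 2nd

Spelling F Mixolydian: F G A Bb C D Eb.
The 6th degree is D and the scale degree 7 is Eb.
2 letter names make it a second; at 1 semitone (a half step narrower than major) the quality is minor.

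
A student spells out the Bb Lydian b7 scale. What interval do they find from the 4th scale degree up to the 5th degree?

minor 2nd

Spelling the Bb Lydian b7 scale: Bb C D E F G Ab.
The 4th scale degree is E and the 5th degree is F.
E up to F is 1 semitone, a half step narrower than a major second, so the interval is minor.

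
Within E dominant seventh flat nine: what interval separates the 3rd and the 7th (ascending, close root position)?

E7b9: E, G♯, B, D, F.
3rd = G♯; 7th = D.
From G♯ to D: 6 semitones over a fifth = diminished.

diminished fifth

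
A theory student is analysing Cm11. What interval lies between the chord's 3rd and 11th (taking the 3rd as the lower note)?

Cm11 is spelled C, E♭, G, B♭, D, F.
3rd = E♭; 11th = F.
E♭ up to F spans 9 letter names and 14 semitones — a major ninth.

major ninth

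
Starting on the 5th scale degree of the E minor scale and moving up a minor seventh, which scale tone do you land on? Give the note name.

A

The scale is E F# G A B C D.
The 5th scale degree is B; a minor seventh above that is A — scale degree 4.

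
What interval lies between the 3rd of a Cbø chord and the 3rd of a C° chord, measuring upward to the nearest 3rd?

augmented unison

Cbø has Ebb as its 3rd, and C° has Eb as its 3rd.
1 letter names make it a unison; at 1 semitone (a half step wider than perfect) the quality is augmented.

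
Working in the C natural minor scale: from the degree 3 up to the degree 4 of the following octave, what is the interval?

major ninth

C natural minor: C D Eb F G Ab Bb.
Degree 3 = Eb; scale degree 4 (up an octave) = F.
Eb up to F spans 9 letter names and 14 semitones — a major ninth.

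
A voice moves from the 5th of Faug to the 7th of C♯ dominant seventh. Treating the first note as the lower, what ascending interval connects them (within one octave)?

The 5th of Faug is C♯; the 7th of C♯ dominant seventh is B.
From C♯ to B: 10 semitones over a seventh = minor.

minor seventh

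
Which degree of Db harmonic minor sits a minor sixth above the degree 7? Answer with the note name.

Ab

The scale is Db Eb Fb Gb Ab Bbb C.
The degree 7 is C; a minor sixth above that is Ab — scale degree 5.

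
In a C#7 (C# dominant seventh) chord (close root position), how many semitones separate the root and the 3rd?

4

C#7 (C# dominant seventh) is spelled C#-E#-G#-B.
C# to E# is a major third: 4 semitones.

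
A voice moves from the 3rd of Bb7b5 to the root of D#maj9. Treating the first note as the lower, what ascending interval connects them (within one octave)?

Bb7b5 has D as its 3rd, and D#maj9 has D# as its root.
1 letter names make it a unison; at 1 semitone (a half step wider than perfect) the quality is augmented.

augmented 1st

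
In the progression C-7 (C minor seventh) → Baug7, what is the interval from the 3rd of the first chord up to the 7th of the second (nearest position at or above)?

augmented 4th

The 3rd of C-7 (C minor seventh) is E♭; the 7th of Baug7 is A.
4 letter names make it a fourth; at 6 semitones (a half step wider than perfect) the quality is augmented.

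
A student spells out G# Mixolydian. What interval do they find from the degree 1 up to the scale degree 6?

G# mixolydian: G# A# B# C# D# E# F#.
So we need the interval from G# up to E#.
G# up to E# spans 6 letter names and 9 semitones — a major sixth.

major 6th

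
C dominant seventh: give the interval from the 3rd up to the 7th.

d5

Spelling the chord: C, E, G, Bb.
3rd = E; 7th = Bb.
5 letter names make it a fifth; at 6 semitones (a half step narrower than perfect) the quality is diminished.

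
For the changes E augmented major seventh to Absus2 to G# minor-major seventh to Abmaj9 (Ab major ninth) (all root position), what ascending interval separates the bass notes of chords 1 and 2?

The roots are E and Ab.
From E to Ab: 4 semitones over a fourth = diminished.

d4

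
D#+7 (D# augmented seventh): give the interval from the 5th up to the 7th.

diminished 3rd

The chord tones of D#aug7 are D#-F##-A##-C#.
So we need the interval from A## up to C#.
From A## to C#: 2 semitones over a third = diminished.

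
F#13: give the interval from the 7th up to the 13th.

M7

The chord tones of F#13 are F# A# C# E G# D#.
That puts E below D#.
E up to D# spans 7 letter names and 11 semitones — a major seventh.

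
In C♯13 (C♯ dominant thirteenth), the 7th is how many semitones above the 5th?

3

The chord tones of C♯ dominant thirteenth are C♯, E♯, G♯, B, D♯, A♯.
G♯ to B is a minor third: 3 semitones.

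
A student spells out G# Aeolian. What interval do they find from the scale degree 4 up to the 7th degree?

perfect 4th

Spelling G# Aeolian: G# A# B C# D# E F#.
So we need the interval from C# up to F#.
C# up to F# spans 4 letter names and 5 semitones — a perfect fourth.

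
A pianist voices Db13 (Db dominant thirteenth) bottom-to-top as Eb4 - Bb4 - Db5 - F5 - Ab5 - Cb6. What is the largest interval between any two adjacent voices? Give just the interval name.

perfect fifth

Adjacent intervals: Eb4→Bb4 = perfect fifth; Bb4→Db5 = minor third; Db5→F5 = major third; F5→Ab5 = minor third; Ab5→Cb6 = minor third.
The largest is Eb4 to Bb4, a perfect fifth (7 semitones).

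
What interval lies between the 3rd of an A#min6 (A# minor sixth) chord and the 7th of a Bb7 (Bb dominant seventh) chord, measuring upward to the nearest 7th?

diminished sixth

A#min6 (A# minor sixth) has C# as its 3rd, and Bb7 (Bb dominant seventh) has Ab as its 7th.
C# up to Ab is 7 semitones, a whole step narrower than a major sixth, so the interval is diminished.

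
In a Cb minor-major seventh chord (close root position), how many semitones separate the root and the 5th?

7

Spelling the chord: Cb, Ebb, Gb, Bb.
Cb to Gb is a perfect fifth: 7 semitones.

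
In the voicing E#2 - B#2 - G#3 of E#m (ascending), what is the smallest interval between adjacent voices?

Adjacent intervals: E#2→B#2 = perfect fifth; B#2→G#3 = minor sixth.
The smallest is E#2 to B#2, a perfect fifth (7 semitones).

perfect 5th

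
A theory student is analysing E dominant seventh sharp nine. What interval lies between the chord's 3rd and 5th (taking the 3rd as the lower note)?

The chord tones of E dominant seventh sharp nine are E–G#–B–D–F##.
3rd = G#; 5th = B.
G# up to B is 3 semitones, a half step narrower than a major third, so the interval is minor.

minor third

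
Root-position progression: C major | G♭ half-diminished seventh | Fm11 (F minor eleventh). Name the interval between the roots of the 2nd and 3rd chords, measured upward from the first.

major 7th

The roots are G♭ and F.
G♭ up to F spans 7 letter names and 11 semitones — a major seventh.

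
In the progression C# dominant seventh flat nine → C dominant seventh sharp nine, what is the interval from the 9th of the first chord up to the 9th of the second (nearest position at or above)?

A1

C# dominant seventh flat nine has D as its 9th, and C dominant seventh sharp nine has D# as its 9th.
1 letter names make it a unison; at 1 semitone (a half step wider than perfect) the quality is augmented.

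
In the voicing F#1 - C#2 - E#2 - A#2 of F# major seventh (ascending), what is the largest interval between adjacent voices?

Adjacent intervals: F#1→C#2 = perfect fifth; C#2→E#2 = major third; E#2→A#2 = perfect fourth.
The largest is F#1 to C#2, a perfect fifth (7 semitones).

P5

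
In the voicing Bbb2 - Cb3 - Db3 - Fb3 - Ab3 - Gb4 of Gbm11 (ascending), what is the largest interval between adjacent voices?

Adjacent intervals: Bbb2→Cb3 = major second; Cb3→Db3 = major second; Db3→Fb3 = minor third; Fb3→Ab3 = major third; Ab3→Gb4 = minor seventh.
The largest is Ab3 to Gb4, a minor seventh (10 semitones).

minor seventh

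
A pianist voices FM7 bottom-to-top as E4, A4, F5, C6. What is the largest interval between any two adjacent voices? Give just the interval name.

Adjacent intervals: E4→A4 = perfect fourth; A4→F5 = minor sixth; F5→C6 = perfect fifth.
The largest is A4 to F5, a minor sixth (8 semitones).

minor 6th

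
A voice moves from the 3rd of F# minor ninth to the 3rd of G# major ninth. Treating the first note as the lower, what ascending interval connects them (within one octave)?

F# minor ninth has A as its 3rd, and G# major ninth has B# as its 3rd.
A up to B# is 3 semitones, a half step wider than a major second, so the interval is augmented.

augmented second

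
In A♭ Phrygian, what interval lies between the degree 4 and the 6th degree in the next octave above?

Spelling A♭ Phrygian: A♭ B𝄫 C♭ D♭ E♭ F♭ G♭.
So we need the interval from D♭ up to F♭.
D♭ up to F♭ is 15 semitones, a half step narrower than a major tenth, so the interval is minor.

m10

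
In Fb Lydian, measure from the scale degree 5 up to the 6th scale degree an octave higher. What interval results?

major ninth

The scale runs Fb Gb Ab Bb Cb Db Eb.
Scale degree 5 = Cb; 6th degree (up an octave) = Db.
From Cb to Db is 14 semitones, exactly the major ninth.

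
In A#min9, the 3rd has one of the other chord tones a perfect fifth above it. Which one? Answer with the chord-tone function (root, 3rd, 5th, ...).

7th

The chord tones of A# minor ninth are A# C# E# G# B#.
The 3rd is C#. A perfect fifth above C# is G#.
G# is the chord's 7th.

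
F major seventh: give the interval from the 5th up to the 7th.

major third

Spelling the chord: F, A, C, E.
5th = C; 7th = E.
C up to E spans 3 letter names and 4 semitones — a major third.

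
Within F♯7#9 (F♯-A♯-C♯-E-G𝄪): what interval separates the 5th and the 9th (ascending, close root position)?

A5

So we need the interval from C♯ up to G𝄪.
From C♯ to G𝄪: 8 semitones over a fifth = augmented.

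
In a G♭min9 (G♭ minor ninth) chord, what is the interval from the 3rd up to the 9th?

major 7th

The chord tones of G♭min9 (G♭ minor ninth) are G♭, B𝄫, D♭, F♭, A♭.
The 3rd is B𝄫 and the 9th is A♭.
Counting 7 letters and 11 half steps from B𝄫 gives a major seventh.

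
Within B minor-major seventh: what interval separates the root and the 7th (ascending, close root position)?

major seventh

BmM7 (B minor-major seventh): B, D, F♯, A♯.
So we need the interval from B up to A♯.
Counting 7 letters and 11 half steps from B gives a major seventh.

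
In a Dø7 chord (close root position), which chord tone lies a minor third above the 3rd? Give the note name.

The chord tones of D half-diminished seventh are D–F–Ab–C.
The 3rd is F. A minor third above F is Ab.
Ab is the chord's 5th.

Ab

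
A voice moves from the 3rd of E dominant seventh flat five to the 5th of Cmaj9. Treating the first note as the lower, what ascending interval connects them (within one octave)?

d8

E dominant seventh flat five has G# as its 3rd, and Cmaj9 has G as its 5th.
From G# to G: 11 semitones over an octave = diminished.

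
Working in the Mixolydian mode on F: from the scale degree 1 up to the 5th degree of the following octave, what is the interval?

perfect 12th

Spelling the Mixolydian mode on F: F G A Bb C D Eb.
That puts F below C.
F up to C spans 12 letter names and 19 semitones — a perfect twelfth.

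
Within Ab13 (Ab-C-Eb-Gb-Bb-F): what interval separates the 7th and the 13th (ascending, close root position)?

major seventh

The 7th is Gb and the 13th is F.
Gb up to F spans 7 letter names and 11 semitones — a major seventh.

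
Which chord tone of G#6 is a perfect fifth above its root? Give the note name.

G#6: G#, B#, D#, E#.
The root is G#. A perfect fifth above G# is D#.
D# is the chord's 5th.

D#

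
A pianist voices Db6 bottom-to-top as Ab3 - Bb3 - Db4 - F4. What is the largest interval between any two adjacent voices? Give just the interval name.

major 3rd

Adjacent intervals: Ab3→Bb3 = major second; Bb3→Db4 = minor third; Db4→F4 = major third.
The largest is Db4 to F4, a major third (4 semitones).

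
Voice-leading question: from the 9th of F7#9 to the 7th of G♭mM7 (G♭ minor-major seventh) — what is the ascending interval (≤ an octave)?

diminished seventh

F7#9 has G♯ as its 9th, and G♭mM7 (G♭ minor-major seventh) has F as its 7th.
From G♯ to F: 9 semitones over a seventh = diminished.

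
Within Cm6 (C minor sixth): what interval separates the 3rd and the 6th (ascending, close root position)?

The chord tones of C minor sixth are C Eb G A.
That puts Eb below A.
From Eb to A: 6 semitones over a fourth = augmented.

augmented fourth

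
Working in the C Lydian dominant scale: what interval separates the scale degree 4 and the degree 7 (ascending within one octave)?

Spelling the C Lydian dominant scale: C D E F♯ G A B♭.
That puts F♯ below B♭.
F♯ up to B♭ is 4 semitones, a half step narrower than a perfect fourth, so the interval is diminished.

diminished fourth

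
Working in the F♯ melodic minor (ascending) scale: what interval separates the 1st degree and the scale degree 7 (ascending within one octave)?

major seventh

Spelling the F♯ melodic minor (ascending) scale: F♯ G♯ A B C♯ D♯ E♯.
That puts F♯ below E♯.
Counting 7 letters and 11 half steps from F♯ gives a major seventh.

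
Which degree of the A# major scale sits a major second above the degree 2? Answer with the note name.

C##

The scale is A# B# C## D# E# F## G##.
The degree 2 is B#; a major second above that is C## — scale degree 3.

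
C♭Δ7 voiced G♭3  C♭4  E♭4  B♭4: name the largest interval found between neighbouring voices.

Adjacent intervals: G♭3→C♭4 = perfect fourth; C♭4→E♭4 = major third; E♭4→B♭4 = perfect fifth.
The largest is E♭4 to B♭4, a perfect fifth (7 semitones).

perfect fifth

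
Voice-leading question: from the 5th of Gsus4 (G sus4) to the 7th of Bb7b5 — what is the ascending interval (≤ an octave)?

diminished fifth

The 5th of Gsus4 (G sus4) is D; the 7th of Bb7b5 is Ab.
5 letter names make it a fifth; at 6 semitones (a half step narrower than perfect) the quality is diminished.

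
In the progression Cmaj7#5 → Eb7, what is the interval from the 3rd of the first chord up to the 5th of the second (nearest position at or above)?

diminished fifth

Cmaj7#5 has E as its 3rd, and Eb7 has Bb as its 5th.
E up to Bb is 6 semitones, a half step narrower than a perfect fifth, so the interval is diminished.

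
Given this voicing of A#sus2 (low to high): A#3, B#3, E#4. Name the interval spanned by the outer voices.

The outer voices are A#3 and E#4.
From A# to E# is 7 semitones, exactly the perfect fifth.

P5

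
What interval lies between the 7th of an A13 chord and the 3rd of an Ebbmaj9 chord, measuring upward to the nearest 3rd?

diminished octave

A13 has G as its 7th, and Ebbmaj9 has Gb as its 3rd.
8 letter names make it an octave; at 11 semitones (a half step narrower than perfect) the quality is diminished.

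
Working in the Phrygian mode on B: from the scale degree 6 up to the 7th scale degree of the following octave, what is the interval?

B phrygian: B C D E F♯ G A.
Scale degree 6 = G; degree 7 (up an octave) = A.
G up to A spans 9 letter names and 14 semitones — a major ninth.

major 9th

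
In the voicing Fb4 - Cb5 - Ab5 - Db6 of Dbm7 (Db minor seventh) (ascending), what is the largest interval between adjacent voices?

Adjacent intervals: Fb4→Cb5 = perfect fifth; Cb5→Ab5 = major sixth; Ab5→Db6 = perfect fourth.
The largest is Cb5 to Ab5, a major sixth (9 semitones).

major 6th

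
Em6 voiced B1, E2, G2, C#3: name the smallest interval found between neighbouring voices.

minor 3rd

Adjacent intervals: B1→E2 = perfect fourth; E2→G2 = minor third; G2→C#3 = augmented fourth.
The smallest is E2 to G2, a minor third (3 semitones).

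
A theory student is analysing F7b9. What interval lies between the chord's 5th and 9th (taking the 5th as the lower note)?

F7b9 is spelled F–A–C–Eb–Gb.
The 5th is C and the 9th is Gb.
5 letter names make it a fifth; at 6 semitones (a half step narrower than perfect) the quality is diminished.

diminished fifth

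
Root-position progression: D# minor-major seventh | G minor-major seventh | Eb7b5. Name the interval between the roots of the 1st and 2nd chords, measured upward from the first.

The roots are D# and G.
4 letter names make it a fourth; at 4 semitones (a half step narrower than perfect) the quality is diminished.

diminished fourth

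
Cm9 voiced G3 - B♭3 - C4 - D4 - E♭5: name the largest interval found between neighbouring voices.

Adjacent intervals: G3→B♭3 = minor third; B♭3→C4 = major second; C4→D4 = major second; D4→E♭5 = minor ninth.
The largest is D4 to E♭5, a minor ninth (13 semitones).

minor ninth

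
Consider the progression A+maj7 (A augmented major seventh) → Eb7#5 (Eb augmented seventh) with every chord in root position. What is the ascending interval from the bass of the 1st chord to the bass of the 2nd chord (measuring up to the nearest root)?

The roots are A and Eb.
From A to Eb: 6 semitones over a fifth = diminished.

d5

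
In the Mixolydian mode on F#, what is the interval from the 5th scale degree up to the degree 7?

m3

F# mixolydian: F# G# A# B C# D# E.
5th scale degree = C#; 7th scale degree = E.
C# up to E is 3 semitones, a half step narrower than a major third, so the interval is minor.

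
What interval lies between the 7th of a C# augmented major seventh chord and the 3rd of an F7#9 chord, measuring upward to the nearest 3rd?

C# augmented major seventh has B# as its 7th, and F7#9 has A as its 3rd.
7 letter names make it a seventh; at 9 semitones (a whole step narrower than major) the quality is diminished.

diminished 7th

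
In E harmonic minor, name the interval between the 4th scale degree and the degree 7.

A4

Spelling E harmonic minor: E F# G A B C D#.
So we need the interval from A up to D#.
4 letter names make it a fourth; at 6 semitones (a half step wider than perfect) the quality is augmented.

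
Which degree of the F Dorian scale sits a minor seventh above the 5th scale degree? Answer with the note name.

Bb

The scale is F G Ab Bb C D Eb.
The 5th scale degree is C; a minor seventh above that is Bb — scale degree 4.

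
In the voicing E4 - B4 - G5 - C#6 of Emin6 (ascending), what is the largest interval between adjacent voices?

Adjacent intervals: E4→B4 = perfect fifth; B4→G5 = minor sixth; G5→C#6 = augmented fourth.
The largest is B4 to G5, a minor sixth (8 semitones).

m6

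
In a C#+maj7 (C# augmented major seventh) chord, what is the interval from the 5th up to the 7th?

C#maj7#5: C#–E#–G##–B#.
The 5th is G## and the 7th is B#.
3 letter names make it a third; at 3 semitones (a half step narrower than major) the quality is minor.

minor third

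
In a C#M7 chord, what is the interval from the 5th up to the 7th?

The chord tones of C#M7 (C# major seventh) are C#, E#, G#, B#.
That puts G# below B#.
From G# to B# is 4 semitones, exactly the major third.

major 3rd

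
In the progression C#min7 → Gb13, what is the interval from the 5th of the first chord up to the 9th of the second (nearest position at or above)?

d2

The 5th of C#min7 is G#; the 9th of Gb13 is Ab.
G# up to Ab is 0 semitones, a whole step narrower than a major second, so the interval is diminished.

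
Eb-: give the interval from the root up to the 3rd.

m3

Eb- (Eb minor) is spelled Eb-Gb-Bb.
The root is Eb and the 3rd is Gb.
From Eb to Gb: 3 semitones over a third = minor.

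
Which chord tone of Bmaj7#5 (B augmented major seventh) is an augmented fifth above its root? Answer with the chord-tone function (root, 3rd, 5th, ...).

5th

Spelling the chord: B–D♯–F𝄪–A♯.
The root is B. An augmented fifth above B is F𝄪.
F𝄪 is the chord's 5th.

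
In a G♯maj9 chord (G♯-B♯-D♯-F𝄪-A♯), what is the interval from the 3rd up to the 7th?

That puts B♯ below F𝄪.
B♯ up to F𝄪 spans 5 letter names and 7 semitones — a perfect fifth.

perfect fifth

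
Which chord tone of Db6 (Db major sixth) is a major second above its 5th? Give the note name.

Bb

The chord tones of Db6 (Db major sixth) are Db, F, Ab, Bb.
The 5th is Ab. A major second above Ab is Bb.
Bb is the chord's 6th.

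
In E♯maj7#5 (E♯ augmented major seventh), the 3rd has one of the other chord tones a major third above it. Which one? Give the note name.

Spelling the chord: E♯-G𝄪-B𝄪-D𝄪.
The 3rd is G𝄪. A major third above G𝄪 is B𝄪.
B𝄪 is the chord's 5th.

B##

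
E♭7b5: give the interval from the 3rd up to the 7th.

diminished fifth

E♭7b5 (E♭ dominant seventh flat five) is spelled E♭-G-B𝄫-D♭.
That puts G below D♭.
5 letter names make it a fifth; at 6 semitones (a half step narrower than perfect) the quality is diminished.
This 3–7 tritone is the characteristic tension at the heart of the dominant sound.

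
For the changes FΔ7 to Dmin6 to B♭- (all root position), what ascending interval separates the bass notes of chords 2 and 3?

The roots are D and B♭.
From D to B♭: 8 semitones over a sixth = minor.

minor sixth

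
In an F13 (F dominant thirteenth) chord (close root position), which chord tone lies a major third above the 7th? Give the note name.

G

The chord tones of F13 are F–A–C–Eb–G–D.
The 7th is Eb. A major third above Eb is G.
G is the chord's 9th.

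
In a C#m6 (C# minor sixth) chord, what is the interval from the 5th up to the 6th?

major second

C# minor sixth: C#–E–G#–A#.
The 5th is G# and the 6th is A#.
G# up to A# spans 2 letter names and 2 semitones — a major second.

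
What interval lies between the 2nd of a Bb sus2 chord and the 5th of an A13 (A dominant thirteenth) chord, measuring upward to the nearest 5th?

major third

The 2nd of Bb sus2 is C; the 5th of A13 (A dominant thirteenth) is E.
Counting 3 letters and 4 half steps from C gives a major third.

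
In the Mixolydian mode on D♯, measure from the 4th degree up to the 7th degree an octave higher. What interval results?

The scale runs D♯ E♯ F𝄪 G♯ A♯ B♯ C♯.
That puts G♯ below C♯.
From G♯ to C♯ is 17 semitones, exactly the perfect eleventh.

perfect eleventh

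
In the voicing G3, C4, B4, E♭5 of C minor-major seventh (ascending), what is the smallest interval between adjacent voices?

Adjacent intervals: G3→C4 = perfect fourth; C4→B4 = major seventh; B4→E♭5 = diminished fourth.
The smallest is B4 to E♭5, a diminished fourth (4 semitones).

diminished fourth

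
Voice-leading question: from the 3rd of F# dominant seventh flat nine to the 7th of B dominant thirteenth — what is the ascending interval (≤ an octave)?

diminished octave

The 3rd of F# dominant seventh flat nine is A#; the 7th of B dominant thirteenth is A.
A# up to A is 11 semitones, a half step narrower than a perfect octave, so the interval is diminished.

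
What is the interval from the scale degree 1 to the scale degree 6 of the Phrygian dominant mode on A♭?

A♭ phrygian dominant: A♭ B𝄫 C D♭ E♭ F♭ G♭.
So we need the interval from A♭ up to F♭.
From A♭ to F♭: 8 semitones over a sixth = minor.

minor 6th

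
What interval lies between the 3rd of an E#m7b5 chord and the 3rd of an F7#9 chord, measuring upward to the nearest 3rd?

E#m7b5 has G# as its 3rd, and F7#9 has A as its 3rd.
G# up to A is 1 semitone, a half step narrower than a major second, so the interval is minor.

minor 2nd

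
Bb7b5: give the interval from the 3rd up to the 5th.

Bb7b5: Bb-D-Fb-Ab.
The 3rd is D and the 5th is Fb.
3 letter names make it a third; at 2 semitones (a whole step narrower than major) the quality is diminished.

d3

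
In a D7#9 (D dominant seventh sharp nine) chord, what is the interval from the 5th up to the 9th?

Spelling the chord: D F# A C E#.
So we need the interval from A up to E#.
A up to E# is 8 semitones, a half step wider than a perfect fifth, so the interval is augmented.

augmented fifth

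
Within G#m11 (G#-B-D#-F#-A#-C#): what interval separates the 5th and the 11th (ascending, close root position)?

5th = D#; 11th = C#.
From D# to C#: 10 semitones over a seventh = minor.

minor 7th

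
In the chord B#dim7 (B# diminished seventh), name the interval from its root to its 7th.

diminished seventh

B#dim7 (B# diminished seventh): B#-D#-F#-A.
That puts B# below A.
B# up to A is 9 semitones, a whole step narrower than a major seventh, so the interval is diminished.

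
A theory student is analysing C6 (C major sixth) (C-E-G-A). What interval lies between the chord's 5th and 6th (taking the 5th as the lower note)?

major second

That puts G below A.
Counting 2 letters and 2 half steps from G gives a major second.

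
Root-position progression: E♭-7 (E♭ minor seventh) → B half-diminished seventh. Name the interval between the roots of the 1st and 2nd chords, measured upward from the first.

The roots are E♭ and B.
E♭ up to B is 8 semitones, a half step wider than a perfect fifth, so the interval is augmented.

augmented fifth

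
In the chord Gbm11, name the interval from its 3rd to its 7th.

Spelling the chord: Gb Bbb Db Fb Ab Cb.
That puts Bbb below Fb.
Counting 5 letters and 7 half steps from Bbb gives a perfect fifth.

perfect fifth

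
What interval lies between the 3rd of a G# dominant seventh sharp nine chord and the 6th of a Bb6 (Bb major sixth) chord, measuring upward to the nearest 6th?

G# dominant seventh sharp nine has B# as its 3rd, and Bb6 (Bb major sixth) has G as its 6th.
B# up to G is 7 semitones, a whole step narrower than a major sixth, so the interval is diminished.

diminished sixth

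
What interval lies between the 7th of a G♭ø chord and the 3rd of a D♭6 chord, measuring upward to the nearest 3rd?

augmented unison

G♭ø has F♭ as its 7th, and D♭6 has F as its 3rd.
F♭ up to F is 1 semitone, a half step wider than a perfect unison, so the interval is augmented.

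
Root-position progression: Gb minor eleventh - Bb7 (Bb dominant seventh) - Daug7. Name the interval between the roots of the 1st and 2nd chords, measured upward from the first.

major third

The roots are Gb and Bb.
Gb up to Bb spans 3 letter names and 4 semitones — a major third.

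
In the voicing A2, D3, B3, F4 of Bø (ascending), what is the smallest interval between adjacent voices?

perfect fourth

Adjacent intervals: A2→D3 = perfect fourth; D3→B3 = major sixth; B3→F4 = diminished fifth.
The smallest is A2 to D3, a perfect fourth (5 semitones).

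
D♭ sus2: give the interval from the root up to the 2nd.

The chord tones of D♭ sus2 are D♭ E♭ A♭.
That puts D♭ below E♭.
D♭ up to E♭ spans 2 letter names and 2 semitones — a major second.

major 2nd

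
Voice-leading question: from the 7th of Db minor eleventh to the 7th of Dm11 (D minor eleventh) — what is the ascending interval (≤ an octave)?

augmented unison

Db minor eleventh has Cb as its 7th, and Dm11 (D minor eleventh) has C as its 7th.
1 letter names make it a unison; at 1 semitone (a half step wider than perfect) the quality is augmented.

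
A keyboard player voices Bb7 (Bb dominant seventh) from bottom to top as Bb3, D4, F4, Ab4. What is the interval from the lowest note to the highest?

minor seventh

The outer voices are Bb3 and Ab4.
7 letter names make it a seventh; at 10 semitones (a half step narrower than major) the quality is minor.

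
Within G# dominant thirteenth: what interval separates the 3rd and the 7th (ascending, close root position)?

Spelling the chord: G#, B#, D#, F#, A#, E#.
That puts B# below F#.
B# up to F# is 6 semitones, a half step narrower than a perfect fifth, so the interval is diminished.

diminished fifth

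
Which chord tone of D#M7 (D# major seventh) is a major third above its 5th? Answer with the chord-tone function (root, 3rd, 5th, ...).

7th

D# major seventh: D#–F##–A#–C##.
The 5th is A#. A major third above A# is C##.
C## is the chord's 7th.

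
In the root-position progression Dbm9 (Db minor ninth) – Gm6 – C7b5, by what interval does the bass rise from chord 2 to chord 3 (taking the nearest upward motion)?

The roots are G and C.
From G to C is 5 semitones, exactly the perfect fourth.

perfect fourth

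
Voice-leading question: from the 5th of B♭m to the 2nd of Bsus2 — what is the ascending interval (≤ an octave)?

B♭m has F as its 5th, and Bsus2 has C♯ as its 2nd.
From F to C♯: 8 semitones over a fifth = augmented.

augmented 5th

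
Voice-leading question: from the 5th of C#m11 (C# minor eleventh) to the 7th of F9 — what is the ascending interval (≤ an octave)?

diminished sixth

The 5th of C#m11 (C# minor eleventh) is G#; the 7th of F9 is Eb.
6 letter names make it a sixth; at 7 semitones (a whole step narrower than major) the quality is diminished.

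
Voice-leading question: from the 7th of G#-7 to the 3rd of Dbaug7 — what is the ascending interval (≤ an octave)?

G#-7 has F# as its 7th, and Dbaug7 has F as its 3rd.
8 letter names make it an octave; at 11 semitones (a half step narrower than perfect) the quality is diminished.

diminished octave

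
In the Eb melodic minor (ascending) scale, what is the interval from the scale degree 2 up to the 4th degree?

minor third

Spelling the Eb melodic minor (ascending) scale: Eb F Gb Ab Bb C D.
The scale degree 2 is F and the degree 4 is Ab.
3 letter names make it a third; at 3 semitones (a half step narrower than major) the quality is minor.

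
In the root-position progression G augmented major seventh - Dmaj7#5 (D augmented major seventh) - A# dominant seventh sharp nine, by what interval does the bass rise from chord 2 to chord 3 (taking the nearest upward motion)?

The roots are D and A#.
5 letter names make it a fifth; at 8 semitones (a half step wider than perfect) the quality is augmented.

augmented 5th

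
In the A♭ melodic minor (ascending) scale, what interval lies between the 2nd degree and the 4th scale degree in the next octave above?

The scale runs A♭ B♭ C♭ D♭ E♭ F G.
That puts B♭ below D♭.
10 letter names make it a tenth; at 15 semitones (a half step narrower than major) the quality is minor.

minor tenth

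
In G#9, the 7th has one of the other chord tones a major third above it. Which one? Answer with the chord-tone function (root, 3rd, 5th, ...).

G#9 (G# dominant ninth): G#, B#, D#, F#, A#.
The 7th is F#. A major third above F# is A#.
A# is the chord's 9th.

9th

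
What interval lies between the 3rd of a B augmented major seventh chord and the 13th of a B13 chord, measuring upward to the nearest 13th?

perfect 4th

The 3rd of B augmented major seventh is D♯; the 13th of B13 is G♯.
From D♯ to G♯ is 5 semitones, exactly the perfect fourth.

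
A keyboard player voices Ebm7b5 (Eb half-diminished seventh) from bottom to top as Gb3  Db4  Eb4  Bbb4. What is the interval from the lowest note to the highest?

minor tenth

The outer voices are Gb3 and Bbb4.
Gb up to Bbb is 15 semitones, a half step narrower than a major tenth, so the interval is minor.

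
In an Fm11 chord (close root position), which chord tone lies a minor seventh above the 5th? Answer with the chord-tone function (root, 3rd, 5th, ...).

F minor eleventh: F Ab C Eb G Bb.
The 5th is C. A minor seventh above C is Bb.
Bb is the chord's 11th.

11th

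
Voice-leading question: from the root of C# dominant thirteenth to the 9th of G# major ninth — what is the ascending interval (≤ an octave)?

M6

The root of C# dominant thirteenth is C#; the 9th of G# major ninth is A#.
C# up to A# spans 6 letter names and 9 semitones — a major sixth.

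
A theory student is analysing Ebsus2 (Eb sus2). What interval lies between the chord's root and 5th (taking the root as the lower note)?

Spelling the chord: Eb F Bb.
So we need the interval from Eb up to Bb.
From Eb to Bb is 7 semitones, exactly the perfect fifth.

perfect fifth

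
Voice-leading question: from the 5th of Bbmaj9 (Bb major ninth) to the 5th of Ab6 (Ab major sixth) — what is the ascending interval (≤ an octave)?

m7

The 5th of Bbmaj9 (Bb major ninth) is F; the 5th of Ab6 (Ab major sixth) is Eb.
From F to Eb: 10 semitones over a seventh = minor.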